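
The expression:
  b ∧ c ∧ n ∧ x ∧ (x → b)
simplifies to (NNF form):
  b ∧ c ∧ n ∧ x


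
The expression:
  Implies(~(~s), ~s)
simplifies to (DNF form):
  ~s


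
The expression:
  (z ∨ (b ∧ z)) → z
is always true.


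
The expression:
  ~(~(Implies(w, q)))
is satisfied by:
  {q: True, w: False}
  {w: False, q: False}
  {w: True, q: True}


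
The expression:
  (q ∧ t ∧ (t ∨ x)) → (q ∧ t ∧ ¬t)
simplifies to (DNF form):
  ¬q ∨ ¬t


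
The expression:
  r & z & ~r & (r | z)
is never true.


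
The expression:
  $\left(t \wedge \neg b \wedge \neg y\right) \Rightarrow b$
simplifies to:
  $b \vee y \vee \neg t$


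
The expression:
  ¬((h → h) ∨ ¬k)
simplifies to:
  False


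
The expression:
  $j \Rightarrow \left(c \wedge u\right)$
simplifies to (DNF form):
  $\left(c \wedge u\right) \vee \neg j$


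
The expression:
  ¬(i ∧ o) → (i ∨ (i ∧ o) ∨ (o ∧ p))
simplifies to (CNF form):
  (i ∨ o) ∧ (i ∨ p)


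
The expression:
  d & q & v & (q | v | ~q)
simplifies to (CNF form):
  d & q & v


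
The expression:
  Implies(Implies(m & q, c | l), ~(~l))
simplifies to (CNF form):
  (l | m) & (l | q) & (l | ~c)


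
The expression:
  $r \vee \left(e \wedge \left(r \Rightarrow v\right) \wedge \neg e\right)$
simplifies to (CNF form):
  $r$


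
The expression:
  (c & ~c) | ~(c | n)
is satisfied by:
  {n: False, c: False}


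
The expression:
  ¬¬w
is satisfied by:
  {w: True}


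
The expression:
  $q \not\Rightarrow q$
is never true.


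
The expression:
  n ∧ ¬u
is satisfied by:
  {n: True, u: False}


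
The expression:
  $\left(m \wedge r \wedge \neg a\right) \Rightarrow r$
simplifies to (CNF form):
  $\text{True}$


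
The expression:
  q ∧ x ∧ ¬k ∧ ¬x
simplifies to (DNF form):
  False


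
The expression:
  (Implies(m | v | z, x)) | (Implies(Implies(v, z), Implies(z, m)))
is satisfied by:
  {x: True, m: True, z: False}
  {x: True, m: False, z: False}
  {m: True, x: False, z: False}
  {x: False, m: False, z: False}
  {x: True, z: True, m: True}
  {x: True, z: True, m: False}
  {z: True, m: True, x: False}


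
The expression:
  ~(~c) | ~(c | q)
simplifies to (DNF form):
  c | ~q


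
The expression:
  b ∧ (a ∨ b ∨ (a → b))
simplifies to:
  b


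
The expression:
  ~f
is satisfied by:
  {f: False}


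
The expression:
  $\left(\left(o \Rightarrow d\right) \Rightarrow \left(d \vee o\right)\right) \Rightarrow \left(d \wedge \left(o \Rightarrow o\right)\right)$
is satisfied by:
  {d: True, o: False}
  {o: False, d: False}
  {o: True, d: True}


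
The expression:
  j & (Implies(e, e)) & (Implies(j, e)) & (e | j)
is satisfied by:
  {j: True, e: True}


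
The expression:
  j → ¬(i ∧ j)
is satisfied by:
  {i: False, j: False}
  {j: True, i: False}
  {i: True, j: False}


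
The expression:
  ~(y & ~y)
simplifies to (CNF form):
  True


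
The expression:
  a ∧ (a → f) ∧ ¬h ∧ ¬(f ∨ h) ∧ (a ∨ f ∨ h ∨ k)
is never true.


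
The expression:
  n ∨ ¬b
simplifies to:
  n ∨ ¬b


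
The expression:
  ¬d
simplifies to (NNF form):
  ¬d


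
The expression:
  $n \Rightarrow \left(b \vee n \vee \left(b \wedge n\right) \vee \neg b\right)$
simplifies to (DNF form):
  $\text{True}$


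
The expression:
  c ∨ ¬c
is always true.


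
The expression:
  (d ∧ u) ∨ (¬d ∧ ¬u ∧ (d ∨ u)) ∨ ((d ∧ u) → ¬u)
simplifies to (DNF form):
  True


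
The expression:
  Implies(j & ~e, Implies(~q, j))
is always true.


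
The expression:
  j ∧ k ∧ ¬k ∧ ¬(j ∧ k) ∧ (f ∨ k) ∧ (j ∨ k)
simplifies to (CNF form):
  False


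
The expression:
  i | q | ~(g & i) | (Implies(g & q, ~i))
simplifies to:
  True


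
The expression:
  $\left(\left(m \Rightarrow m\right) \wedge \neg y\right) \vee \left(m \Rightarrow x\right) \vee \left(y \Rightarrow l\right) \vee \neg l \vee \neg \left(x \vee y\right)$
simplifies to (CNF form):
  $\text{True}$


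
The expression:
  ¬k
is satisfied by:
  {k: False}


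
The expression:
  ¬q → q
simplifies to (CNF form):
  q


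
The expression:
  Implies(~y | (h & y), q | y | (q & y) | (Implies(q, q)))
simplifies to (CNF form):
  True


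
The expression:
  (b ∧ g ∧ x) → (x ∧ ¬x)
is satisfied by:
  {g: False, x: False, b: False}
  {b: True, g: False, x: False}
  {x: True, g: False, b: False}
  {b: True, x: True, g: False}
  {g: True, b: False, x: False}
  {b: True, g: True, x: False}
  {x: True, g: True, b: False}


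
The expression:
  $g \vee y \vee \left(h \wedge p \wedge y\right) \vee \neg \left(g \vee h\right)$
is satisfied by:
  {y: True, g: True, h: False}
  {y: True, h: False, g: False}
  {g: True, h: False, y: False}
  {g: False, h: False, y: False}
  {y: True, g: True, h: True}
  {y: True, h: True, g: False}
  {g: True, h: True, y: False}


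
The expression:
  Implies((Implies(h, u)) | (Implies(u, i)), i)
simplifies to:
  i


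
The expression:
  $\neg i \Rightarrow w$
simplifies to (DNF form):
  $i \vee w$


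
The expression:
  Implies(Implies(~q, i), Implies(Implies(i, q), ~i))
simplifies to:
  ~i | ~q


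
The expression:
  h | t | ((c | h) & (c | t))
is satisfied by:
  {t: True, c: True, h: True}
  {t: True, c: True, h: False}
  {t: True, h: True, c: False}
  {t: True, h: False, c: False}
  {c: True, h: True, t: False}
  {c: True, h: False, t: False}
  {h: True, c: False, t: False}


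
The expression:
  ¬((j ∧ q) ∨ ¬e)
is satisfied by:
  {e: True, q: False, j: False}
  {e: True, j: True, q: False}
  {e: True, q: True, j: False}


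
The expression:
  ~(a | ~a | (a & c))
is never true.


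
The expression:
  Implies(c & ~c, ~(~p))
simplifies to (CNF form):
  True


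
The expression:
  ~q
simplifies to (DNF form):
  ~q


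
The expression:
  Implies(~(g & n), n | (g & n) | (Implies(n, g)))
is always true.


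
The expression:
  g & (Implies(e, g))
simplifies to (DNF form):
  g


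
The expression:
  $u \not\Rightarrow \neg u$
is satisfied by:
  {u: True}


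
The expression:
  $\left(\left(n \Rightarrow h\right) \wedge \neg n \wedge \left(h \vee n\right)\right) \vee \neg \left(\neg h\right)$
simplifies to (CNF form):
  $h$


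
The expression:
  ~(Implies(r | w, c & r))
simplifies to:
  (r & ~c) | (w & ~r)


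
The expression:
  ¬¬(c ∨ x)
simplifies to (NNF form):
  c ∨ x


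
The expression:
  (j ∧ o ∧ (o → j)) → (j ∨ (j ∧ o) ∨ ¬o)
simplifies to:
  True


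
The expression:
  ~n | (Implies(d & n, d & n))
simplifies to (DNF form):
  True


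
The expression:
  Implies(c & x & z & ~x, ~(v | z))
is always true.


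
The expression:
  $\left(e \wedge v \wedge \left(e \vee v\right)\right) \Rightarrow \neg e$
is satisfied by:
  {v: False, e: False}
  {e: True, v: False}
  {v: True, e: False}


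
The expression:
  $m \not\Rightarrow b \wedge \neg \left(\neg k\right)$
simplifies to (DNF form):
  $k \wedge m \wedge \neg b$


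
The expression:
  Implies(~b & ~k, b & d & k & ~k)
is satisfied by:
  {b: True, k: True}
  {b: True, k: False}
  {k: True, b: False}


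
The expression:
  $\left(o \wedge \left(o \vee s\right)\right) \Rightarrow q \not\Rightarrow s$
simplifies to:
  $\left(q \wedge \neg s\right) \vee \neg o$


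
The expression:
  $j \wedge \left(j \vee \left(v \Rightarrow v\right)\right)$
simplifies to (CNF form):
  $j$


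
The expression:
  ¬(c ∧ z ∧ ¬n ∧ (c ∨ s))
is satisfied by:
  {n: True, c: False, z: False}
  {c: False, z: False, n: False}
  {n: True, z: True, c: False}
  {z: True, c: False, n: False}
  {n: True, c: True, z: False}
  {c: True, n: False, z: False}
  {n: True, z: True, c: True}


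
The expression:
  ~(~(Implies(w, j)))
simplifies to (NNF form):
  j | ~w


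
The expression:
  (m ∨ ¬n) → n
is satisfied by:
  {n: True}


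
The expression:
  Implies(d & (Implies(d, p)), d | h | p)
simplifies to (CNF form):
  True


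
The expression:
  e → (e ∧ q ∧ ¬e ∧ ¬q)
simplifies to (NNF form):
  ¬e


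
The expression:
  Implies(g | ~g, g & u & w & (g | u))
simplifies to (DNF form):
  g & u & w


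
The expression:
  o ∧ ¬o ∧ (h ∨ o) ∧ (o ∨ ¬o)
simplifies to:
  False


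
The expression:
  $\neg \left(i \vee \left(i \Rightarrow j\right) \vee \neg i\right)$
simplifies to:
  $\text{False}$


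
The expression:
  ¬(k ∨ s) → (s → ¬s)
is always true.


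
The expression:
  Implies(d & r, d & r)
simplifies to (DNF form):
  True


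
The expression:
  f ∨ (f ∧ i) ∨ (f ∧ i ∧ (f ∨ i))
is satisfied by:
  {f: True}


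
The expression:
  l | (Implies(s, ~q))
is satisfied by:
  {l: True, s: False, q: False}
  {s: False, q: False, l: False}
  {l: True, q: True, s: False}
  {q: True, s: False, l: False}
  {l: True, s: True, q: False}
  {s: True, l: False, q: False}
  {l: True, q: True, s: True}


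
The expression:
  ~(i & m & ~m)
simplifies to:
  True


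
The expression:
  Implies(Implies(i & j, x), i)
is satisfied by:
  {i: True}


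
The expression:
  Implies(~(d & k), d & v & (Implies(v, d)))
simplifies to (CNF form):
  d & (k | v)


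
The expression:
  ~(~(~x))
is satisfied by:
  {x: False}


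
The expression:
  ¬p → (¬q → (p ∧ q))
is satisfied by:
  {q: True, p: True}
  {q: True, p: False}
  {p: True, q: False}


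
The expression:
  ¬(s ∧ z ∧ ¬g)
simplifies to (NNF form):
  g ∨ ¬s ∨ ¬z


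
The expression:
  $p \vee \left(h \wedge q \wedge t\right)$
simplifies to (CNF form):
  $\left(h \vee p\right) \wedge \left(p \vee q\right) \wedge \left(p \vee t\right)$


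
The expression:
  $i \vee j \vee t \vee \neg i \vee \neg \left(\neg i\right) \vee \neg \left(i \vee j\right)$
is always true.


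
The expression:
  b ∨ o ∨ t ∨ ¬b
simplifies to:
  True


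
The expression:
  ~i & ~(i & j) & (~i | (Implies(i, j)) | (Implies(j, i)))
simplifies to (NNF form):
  ~i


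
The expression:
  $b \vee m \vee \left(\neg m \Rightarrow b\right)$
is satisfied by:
  {b: True, m: True}
  {b: True, m: False}
  {m: True, b: False}


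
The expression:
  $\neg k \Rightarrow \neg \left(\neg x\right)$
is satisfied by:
  {x: True, k: True}
  {x: True, k: False}
  {k: True, x: False}


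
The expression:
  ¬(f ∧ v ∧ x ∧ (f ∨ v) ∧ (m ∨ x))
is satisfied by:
  {v: False, x: False, f: False}
  {f: True, v: False, x: False}
  {x: True, v: False, f: False}
  {f: True, x: True, v: False}
  {v: True, f: False, x: False}
  {f: True, v: True, x: False}
  {x: True, v: True, f: False}


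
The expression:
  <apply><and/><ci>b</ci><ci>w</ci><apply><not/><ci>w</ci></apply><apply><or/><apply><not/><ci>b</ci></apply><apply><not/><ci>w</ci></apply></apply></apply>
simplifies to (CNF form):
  <false/>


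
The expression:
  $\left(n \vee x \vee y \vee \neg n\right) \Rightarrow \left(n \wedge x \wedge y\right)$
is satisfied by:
  {x: True, y: True, n: True}


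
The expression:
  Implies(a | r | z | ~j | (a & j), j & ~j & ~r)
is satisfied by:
  {j: True, r: False, z: False, a: False}


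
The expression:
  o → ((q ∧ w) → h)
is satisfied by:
  {h: True, w: False, q: False, o: False}
  {o: False, w: False, h: False, q: False}
  {o: True, h: True, w: False, q: False}
  {o: True, w: False, h: False, q: False}
  {q: True, h: True, o: False, w: False}
  {q: True, o: False, w: False, h: False}
  {q: True, o: True, h: True, w: False}
  {q: True, o: True, w: False, h: False}
  {h: True, w: True, q: False, o: False}
  {w: True, q: False, h: False, o: False}
  {o: True, w: True, h: True, q: False}
  {o: True, w: True, q: False, h: False}
  {h: True, w: True, q: True, o: False}
  {w: True, q: True, o: False, h: False}
  {o: True, w: True, q: True, h: True}


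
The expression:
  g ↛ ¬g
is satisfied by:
  {g: True}


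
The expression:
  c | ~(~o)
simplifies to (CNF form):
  c | o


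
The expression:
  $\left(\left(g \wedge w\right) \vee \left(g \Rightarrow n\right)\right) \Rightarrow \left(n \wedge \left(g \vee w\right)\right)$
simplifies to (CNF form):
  $\left(g \vee n\right) \wedge \left(g \vee w\right) \wedge \left(n \vee \neg w\right) \wedge \left(w \vee \neg w\right)$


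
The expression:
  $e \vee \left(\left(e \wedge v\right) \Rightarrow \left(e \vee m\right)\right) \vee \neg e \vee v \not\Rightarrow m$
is always true.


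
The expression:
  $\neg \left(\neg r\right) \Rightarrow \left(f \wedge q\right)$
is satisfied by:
  {q: True, f: True, r: False}
  {q: True, f: False, r: False}
  {f: True, q: False, r: False}
  {q: False, f: False, r: False}
  {r: True, q: True, f: True}


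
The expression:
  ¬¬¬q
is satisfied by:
  {q: False}


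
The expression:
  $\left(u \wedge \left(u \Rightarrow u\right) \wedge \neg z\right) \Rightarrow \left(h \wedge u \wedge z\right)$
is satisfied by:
  {z: True, u: False}
  {u: False, z: False}
  {u: True, z: True}


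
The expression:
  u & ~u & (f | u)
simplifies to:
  False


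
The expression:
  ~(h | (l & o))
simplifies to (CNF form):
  ~h & (~l | ~o)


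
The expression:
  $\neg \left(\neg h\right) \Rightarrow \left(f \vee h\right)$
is always true.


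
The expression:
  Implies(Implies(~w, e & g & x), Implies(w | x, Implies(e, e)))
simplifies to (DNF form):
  True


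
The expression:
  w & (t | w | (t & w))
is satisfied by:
  {w: True}


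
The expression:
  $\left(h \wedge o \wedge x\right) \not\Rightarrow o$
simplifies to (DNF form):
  $\text{False}$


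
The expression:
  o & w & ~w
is never true.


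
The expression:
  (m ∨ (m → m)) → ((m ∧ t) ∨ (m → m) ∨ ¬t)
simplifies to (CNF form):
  True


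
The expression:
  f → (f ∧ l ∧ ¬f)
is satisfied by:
  {f: False}


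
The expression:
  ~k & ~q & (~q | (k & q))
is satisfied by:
  {q: False, k: False}


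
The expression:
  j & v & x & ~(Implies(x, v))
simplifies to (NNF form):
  False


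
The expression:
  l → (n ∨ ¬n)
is always true.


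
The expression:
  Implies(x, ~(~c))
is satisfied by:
  {c: True, x: False}
  {x: False, c: False}
  {x: True, c: True}


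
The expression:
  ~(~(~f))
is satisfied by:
  {f: False}


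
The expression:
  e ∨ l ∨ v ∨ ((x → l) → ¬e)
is always true.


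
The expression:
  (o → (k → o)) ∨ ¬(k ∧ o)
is always true.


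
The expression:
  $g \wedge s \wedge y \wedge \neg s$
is never true.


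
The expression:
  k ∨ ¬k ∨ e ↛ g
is always true.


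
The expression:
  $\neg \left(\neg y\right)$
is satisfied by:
  {y: True}


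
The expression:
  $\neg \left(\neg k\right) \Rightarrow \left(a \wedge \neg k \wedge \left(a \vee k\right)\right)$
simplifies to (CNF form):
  $\neg k$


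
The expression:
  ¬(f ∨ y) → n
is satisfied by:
  {n: True, y: True, f: True}
  {n: True, y: True, f: False}
  {n: True, f: True, y: False}
  {n: True, f: False, y: False}
  {y: True, f: True, n: False}
  {y: True, f: False, n: False}
  {f: True, y: False, n: False}


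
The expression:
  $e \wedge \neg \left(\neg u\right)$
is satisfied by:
  {e: True, u: True}


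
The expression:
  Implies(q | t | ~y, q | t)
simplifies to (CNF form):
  q | t | y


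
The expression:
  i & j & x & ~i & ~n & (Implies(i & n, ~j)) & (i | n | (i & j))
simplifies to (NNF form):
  False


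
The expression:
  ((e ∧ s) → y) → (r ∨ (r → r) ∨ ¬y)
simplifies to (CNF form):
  True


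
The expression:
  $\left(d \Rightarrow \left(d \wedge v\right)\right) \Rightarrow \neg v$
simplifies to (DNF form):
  $\neg v$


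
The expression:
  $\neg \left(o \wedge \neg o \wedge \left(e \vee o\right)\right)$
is always true.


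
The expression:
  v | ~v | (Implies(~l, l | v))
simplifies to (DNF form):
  True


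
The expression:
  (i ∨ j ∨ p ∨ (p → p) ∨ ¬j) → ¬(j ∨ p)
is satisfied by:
  {p: False, j: False}


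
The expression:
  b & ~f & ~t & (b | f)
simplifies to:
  b & ~f & ~t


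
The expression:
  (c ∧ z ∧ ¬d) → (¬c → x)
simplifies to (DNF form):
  True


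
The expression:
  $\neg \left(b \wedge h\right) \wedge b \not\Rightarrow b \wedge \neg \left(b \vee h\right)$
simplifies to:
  $\text{False}$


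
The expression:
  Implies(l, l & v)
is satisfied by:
  {v: True, l: False}
  {l: False, v: False}
  {l: True, v: True}


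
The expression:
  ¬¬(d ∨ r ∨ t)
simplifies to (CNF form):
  d ∨ r ∨ t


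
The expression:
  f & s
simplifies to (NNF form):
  f & s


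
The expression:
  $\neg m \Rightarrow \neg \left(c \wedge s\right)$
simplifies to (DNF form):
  $m \vee \neg c \vee \neg s$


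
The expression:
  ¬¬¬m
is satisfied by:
  {m: False}


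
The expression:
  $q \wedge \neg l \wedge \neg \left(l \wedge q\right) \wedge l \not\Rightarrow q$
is never true.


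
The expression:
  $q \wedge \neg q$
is never true.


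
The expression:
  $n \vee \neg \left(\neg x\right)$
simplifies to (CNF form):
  $n \vee x$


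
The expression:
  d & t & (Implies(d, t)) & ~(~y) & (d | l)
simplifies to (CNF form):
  d & t & y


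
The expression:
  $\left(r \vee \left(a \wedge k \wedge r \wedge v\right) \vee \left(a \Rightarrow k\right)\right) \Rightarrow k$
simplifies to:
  $k \vee \left(a \wedge \neg r\right)$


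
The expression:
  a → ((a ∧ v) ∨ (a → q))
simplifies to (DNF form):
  q ∨ v ∨ ¬a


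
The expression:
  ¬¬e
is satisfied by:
  {e: True}


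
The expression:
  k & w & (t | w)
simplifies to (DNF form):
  k & w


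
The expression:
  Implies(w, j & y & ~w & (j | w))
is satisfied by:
  {w: False}


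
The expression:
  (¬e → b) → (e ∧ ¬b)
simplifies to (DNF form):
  ¬b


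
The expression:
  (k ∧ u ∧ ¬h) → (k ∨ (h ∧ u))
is always true.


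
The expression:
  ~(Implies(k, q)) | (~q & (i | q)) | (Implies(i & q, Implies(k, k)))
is always true.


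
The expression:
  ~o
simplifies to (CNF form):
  ~o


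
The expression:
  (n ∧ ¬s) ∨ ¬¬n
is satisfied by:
  {n: True}


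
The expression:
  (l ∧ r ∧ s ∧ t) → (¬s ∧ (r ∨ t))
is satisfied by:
  {l: False, r: False, t: False, s: False}
  {s: True, l: False, r: False, t: False}
  {t: True, l: False, r: False, s: False}
  {s: True, t: True, l: False, r: False}
  {r: True, s: False, l: False, t: False}
  {s: True, r: True, l: False, t: False}
  {t: True, r: True, s: False, l: False}
  {s: True, t: True, r: True, l: False}
  {l: True, t: False, r: False, s: False}
  {s: True, l: True, t: False, r: False}
  {t: True, l: True, s: False, r: False}
  {s: True, t: True, l: True, r: False}
  {r: True, l: True, t: False, s: False}
  {s: True, r: True, l: True, t: False}
  {t: True, r: True, l: True, s: False}


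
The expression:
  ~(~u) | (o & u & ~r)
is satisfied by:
  {u: True}


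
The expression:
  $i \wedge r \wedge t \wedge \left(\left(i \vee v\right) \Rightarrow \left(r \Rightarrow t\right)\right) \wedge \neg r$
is never true.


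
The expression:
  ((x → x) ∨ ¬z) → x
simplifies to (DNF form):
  x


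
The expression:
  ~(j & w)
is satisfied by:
  {w: False, j: False}
  {j: True, w: False}
  {w: True, j: False}


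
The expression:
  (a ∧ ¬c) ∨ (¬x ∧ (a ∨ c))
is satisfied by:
  {a: True, x: False, c: False}
  {c: True, x: False, a: True}
  {c: True, x: False, a: False}
  {a: True, x: True, c: False}


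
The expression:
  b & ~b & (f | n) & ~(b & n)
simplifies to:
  False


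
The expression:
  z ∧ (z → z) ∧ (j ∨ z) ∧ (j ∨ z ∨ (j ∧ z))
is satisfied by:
  {z: True}


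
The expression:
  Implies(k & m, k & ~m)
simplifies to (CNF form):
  ~k | ~m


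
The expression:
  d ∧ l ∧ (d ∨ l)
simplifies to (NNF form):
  d ∧ l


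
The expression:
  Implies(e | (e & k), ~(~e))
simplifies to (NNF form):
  True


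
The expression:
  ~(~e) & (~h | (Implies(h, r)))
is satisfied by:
  {r: True, e: True, h: False}
  {e: True, h: False, r: False}
  {r: True, h: True, e: True}


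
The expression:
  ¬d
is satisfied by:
  {d: False}


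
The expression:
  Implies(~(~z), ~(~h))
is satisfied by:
  {h: True, z: False}
  {z: False, h: False}
  {z: True, h: True}


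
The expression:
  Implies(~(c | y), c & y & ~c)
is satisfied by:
  {y: True, c: True}
  {y: True, c: False}
  {c: True, y: False}


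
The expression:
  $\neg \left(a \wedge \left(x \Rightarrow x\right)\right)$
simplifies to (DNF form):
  $\neg a$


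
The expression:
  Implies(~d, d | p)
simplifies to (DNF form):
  d | p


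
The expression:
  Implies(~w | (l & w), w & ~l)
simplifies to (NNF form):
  w & ~l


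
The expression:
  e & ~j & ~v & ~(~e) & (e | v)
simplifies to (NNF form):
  e & ~j & ~v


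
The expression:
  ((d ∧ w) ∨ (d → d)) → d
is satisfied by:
  {d: True}


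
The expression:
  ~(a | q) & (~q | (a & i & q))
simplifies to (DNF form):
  ~a & ~q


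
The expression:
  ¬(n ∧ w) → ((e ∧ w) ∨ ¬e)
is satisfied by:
  {w: True, e: False}
  {e: False, w: False}
  {e: True, w: True}


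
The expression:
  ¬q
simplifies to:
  ¬q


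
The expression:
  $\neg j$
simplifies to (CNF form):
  $\neg j$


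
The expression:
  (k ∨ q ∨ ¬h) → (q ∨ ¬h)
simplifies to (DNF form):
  q ∨ ¬h ∨ ¬k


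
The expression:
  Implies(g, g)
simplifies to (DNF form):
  True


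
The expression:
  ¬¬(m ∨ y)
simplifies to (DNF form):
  m ∨ y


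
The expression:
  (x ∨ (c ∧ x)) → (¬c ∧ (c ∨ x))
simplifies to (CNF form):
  ¬c ∨ ¬x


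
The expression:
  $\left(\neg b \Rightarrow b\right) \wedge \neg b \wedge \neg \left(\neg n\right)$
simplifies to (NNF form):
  $\text{False}$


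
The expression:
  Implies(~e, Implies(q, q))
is always true.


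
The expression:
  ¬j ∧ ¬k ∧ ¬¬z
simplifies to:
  z ∧ ¬j ∧ ¬k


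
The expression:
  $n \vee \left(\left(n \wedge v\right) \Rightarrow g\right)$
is always true.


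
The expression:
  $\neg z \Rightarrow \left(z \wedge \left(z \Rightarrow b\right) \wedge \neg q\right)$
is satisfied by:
  {z: True}


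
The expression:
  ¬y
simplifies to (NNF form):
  ¬y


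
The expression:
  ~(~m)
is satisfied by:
  {m: True}


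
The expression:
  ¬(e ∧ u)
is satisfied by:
  {u: False, e: False}
  {e: True, u: False}
  {u: True, e: False}


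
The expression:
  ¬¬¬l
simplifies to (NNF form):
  ¬l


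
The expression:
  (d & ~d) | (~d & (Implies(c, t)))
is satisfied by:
  {t: True, d: False, c: False}
  {d: False, c: False, t: False}
  {t: True, c: True, d: False}


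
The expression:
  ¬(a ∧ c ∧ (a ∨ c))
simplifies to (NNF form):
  ¬a ∨ ¬c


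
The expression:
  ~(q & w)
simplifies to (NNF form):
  ~q | ~w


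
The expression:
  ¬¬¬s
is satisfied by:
  {s: False}


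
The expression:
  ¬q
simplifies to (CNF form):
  ¬q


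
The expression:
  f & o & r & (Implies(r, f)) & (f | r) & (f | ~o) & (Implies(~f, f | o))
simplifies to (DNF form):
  f & o & r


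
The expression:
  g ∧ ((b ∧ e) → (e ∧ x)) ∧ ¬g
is never true.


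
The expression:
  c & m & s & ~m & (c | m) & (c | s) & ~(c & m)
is never true.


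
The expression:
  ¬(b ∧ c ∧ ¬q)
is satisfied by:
  {q: True, c: False, b: False}
  {c: False, b: False, q: False}
  {b: True, q: True, c: False}
  {b: True, c: False, q: False}
  {q: True, c: True, b: False}
  {c: True, q: False, b: False}
  {b: True, c: True, q: True}


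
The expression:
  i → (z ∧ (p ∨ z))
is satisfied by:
  {z: True, i: False}
  {i: False, z: False}
  {i: True, z: True}


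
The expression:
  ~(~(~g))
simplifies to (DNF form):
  ~g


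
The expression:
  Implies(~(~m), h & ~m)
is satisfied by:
  {m: False}


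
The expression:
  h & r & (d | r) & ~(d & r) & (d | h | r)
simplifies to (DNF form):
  h & r & ~d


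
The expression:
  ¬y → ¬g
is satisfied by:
  {y: True, g: False}
  {g: False, y: False}
  {g: True, y: True}


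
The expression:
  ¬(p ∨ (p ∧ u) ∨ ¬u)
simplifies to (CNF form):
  u ∧ ¬p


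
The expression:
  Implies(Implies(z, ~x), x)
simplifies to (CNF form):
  x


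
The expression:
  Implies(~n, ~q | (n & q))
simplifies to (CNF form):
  n | ~q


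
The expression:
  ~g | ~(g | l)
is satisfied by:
  {g: False}


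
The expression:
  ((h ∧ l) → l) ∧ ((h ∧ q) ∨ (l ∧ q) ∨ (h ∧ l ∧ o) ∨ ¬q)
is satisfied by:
  {l: True, h: True, q: False}
  {l: True, h: False, q: False}
  {h: True, l: False, q: False}
  {l: False, h: False, q: False}
  {q: True, l: True, h: True}
  {q: True, l: True, h: False}
  {q: True, h: True, l: False}


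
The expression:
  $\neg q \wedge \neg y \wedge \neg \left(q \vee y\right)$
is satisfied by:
  {q: False, y: False}


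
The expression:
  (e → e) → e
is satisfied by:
  {e: True}


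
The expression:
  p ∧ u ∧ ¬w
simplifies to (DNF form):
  p ∧ u ∧ ¬w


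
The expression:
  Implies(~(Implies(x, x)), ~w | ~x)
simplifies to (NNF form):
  True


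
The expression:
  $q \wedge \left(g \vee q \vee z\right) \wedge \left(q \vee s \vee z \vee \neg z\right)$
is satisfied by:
  {q: True}


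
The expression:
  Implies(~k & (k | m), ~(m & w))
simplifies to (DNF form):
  k | ~m | ~w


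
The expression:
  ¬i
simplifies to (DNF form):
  ¬i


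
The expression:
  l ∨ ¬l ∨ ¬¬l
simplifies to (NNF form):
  True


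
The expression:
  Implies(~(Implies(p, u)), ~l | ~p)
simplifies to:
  u | ~l | ~p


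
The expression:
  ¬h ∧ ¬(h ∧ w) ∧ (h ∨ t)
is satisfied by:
  {t: True, h: False}


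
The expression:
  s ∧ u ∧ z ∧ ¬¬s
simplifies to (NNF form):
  s ∧ u ∧ z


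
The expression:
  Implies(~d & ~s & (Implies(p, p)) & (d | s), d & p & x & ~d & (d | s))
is always true.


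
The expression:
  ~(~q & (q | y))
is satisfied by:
  {q: True, y: False}
  {y: False, q: False}
  {y: True, q: True}


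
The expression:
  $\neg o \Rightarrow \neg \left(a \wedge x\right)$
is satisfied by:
  {o: True, x: False, a: False}
  {x: False, a: False, o: False}
  {a: True, o: True, x: False}
  {a: True, x: False, o: False}
  {o: True, x: True, a: False}
  {x: True, o: False, a: False}
  {a: True, x: True, o: True}


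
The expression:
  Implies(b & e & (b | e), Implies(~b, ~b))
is always true.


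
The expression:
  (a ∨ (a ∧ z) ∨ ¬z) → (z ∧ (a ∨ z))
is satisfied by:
  {z: True}


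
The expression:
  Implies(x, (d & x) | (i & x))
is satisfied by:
  {i: True, d: True, x: False}
  {i: True, d: False, x: False}
  {d: True, i: False, x: False}
  {i: False, d: False, x: False}
  {i: True, x: True, d: True}
  {i: True, x: True, d: False}
  {x: True, d: True, i: False}


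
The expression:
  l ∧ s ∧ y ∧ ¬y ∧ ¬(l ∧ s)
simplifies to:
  False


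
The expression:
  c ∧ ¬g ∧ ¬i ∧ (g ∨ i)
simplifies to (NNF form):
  False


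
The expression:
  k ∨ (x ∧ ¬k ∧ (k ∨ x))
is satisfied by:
  {x: True, k: True}
  {x: True, k: False}
  {k: True, x: False}


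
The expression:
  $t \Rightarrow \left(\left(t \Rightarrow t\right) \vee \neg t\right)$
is always true.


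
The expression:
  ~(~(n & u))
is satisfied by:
  {u: True, n: True}


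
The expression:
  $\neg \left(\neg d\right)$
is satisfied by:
  {d: True}


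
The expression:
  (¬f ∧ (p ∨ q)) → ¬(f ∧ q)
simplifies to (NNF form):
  True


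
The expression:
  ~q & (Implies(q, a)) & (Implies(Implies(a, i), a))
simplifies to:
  a & ~q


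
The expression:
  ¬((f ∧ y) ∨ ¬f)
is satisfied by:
  {f: True, y: False}


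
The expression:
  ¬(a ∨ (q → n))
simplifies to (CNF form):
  q ∧ ¬a ∧ ¬n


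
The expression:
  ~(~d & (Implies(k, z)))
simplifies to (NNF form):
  d | (k & ~z)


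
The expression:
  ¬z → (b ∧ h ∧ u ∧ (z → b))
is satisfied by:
  {b: True, z: True, h: True, u: True}
  {b: True, z: True, h: True, u: False}
  {b: True, z: True, u: True, h: False}
  {b: True, z: True, u: False, h: False}
  {z: True, h: True, u: True, b: False}
  {z: True, h: True, u: False, b: False}
  {z: True, h: False, u: True, b: False}
  {z: True, h: False, u: False, b: False}
  {b: True, h: True, u: True, z: False}


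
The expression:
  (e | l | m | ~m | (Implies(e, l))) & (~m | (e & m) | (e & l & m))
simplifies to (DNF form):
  e | ~m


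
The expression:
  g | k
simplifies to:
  g | k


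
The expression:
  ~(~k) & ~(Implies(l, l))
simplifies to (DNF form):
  False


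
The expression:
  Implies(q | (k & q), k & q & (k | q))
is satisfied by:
  {k: True, q: False}
  {q: False, k: False}
  {q: True, k: True}


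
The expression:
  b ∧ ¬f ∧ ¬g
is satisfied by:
  {b: True, g: False, f: False}


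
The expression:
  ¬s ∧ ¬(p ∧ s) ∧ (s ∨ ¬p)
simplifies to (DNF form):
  ¬p ∧ ¬s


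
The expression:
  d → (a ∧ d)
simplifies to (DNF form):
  a ∨ ¬d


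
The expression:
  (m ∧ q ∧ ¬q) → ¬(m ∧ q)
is always true.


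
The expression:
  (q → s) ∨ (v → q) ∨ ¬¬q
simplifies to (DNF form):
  True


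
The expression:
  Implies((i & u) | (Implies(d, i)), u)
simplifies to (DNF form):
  u | (d & ~i)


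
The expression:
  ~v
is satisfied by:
  {v: False}


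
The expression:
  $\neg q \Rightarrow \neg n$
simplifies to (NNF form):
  $q \vee \neg n$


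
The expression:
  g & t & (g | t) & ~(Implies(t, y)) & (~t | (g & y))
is never true.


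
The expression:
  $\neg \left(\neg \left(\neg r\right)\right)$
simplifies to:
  $\neg r$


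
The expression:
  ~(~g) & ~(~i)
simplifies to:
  g & i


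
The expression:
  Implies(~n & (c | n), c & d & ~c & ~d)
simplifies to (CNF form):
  n | ~c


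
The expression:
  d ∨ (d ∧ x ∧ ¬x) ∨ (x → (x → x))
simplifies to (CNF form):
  True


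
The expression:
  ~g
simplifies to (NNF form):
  ~g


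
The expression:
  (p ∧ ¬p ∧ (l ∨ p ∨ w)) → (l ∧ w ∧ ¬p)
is always true.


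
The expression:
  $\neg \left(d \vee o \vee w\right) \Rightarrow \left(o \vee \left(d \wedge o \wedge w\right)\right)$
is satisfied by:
  {d: True, o: True, w: True}
  {d: True, o: True, w: False}
  {d: True, w: True, o: False}
  {d: True, w: False, o: False}
  {o: True, w: True, d: False}
  {o: True, w: False, d: False}
  {w: True, o: False, d: False}


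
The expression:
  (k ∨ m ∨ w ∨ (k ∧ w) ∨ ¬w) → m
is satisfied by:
  {m: True}


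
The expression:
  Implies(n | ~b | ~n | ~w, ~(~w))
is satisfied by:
  {w: True}


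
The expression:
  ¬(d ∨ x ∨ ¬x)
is never true.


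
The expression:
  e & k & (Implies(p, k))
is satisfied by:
  {e: True, k: True}


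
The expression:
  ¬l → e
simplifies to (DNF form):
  e ∨ l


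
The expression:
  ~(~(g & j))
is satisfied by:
  {j: True, g: True}


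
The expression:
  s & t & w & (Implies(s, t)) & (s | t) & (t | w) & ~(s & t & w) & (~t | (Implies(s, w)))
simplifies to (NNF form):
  False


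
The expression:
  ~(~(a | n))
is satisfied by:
  {n: True, a: True}
  {n: True, a: False}
  {a: True, n: False}


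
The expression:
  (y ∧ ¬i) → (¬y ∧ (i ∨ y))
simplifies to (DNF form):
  i ∨ ¬y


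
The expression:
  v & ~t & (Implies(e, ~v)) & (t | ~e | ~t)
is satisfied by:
  {v: True, e: False, t: False}


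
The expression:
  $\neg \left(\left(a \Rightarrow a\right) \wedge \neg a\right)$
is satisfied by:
  {a: True}


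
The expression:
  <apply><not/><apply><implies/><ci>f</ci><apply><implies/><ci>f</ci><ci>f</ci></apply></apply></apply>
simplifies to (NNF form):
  <false/>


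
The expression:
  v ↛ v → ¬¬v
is always true.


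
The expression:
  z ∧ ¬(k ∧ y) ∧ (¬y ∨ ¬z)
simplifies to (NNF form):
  z ∧ ¬y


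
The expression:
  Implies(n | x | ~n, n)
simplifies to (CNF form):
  n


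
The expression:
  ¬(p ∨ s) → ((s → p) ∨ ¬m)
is always true.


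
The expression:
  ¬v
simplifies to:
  ¬v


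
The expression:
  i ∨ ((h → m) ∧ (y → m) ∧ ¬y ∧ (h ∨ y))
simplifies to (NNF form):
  i ∨ (h ∧ m ∧ ¬y)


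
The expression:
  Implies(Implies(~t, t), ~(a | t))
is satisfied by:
  {t: False}


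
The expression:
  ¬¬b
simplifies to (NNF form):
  b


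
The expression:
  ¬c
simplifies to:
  ¬c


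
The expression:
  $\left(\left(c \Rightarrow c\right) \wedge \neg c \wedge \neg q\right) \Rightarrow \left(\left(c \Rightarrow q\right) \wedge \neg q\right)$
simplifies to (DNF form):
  $\text{True}$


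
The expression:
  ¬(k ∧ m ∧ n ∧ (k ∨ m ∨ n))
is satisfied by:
  {k: False, m: False, n: False}
  {n: True, k: False, m: False}
  {m: True, k: False, n: False}
  {n: True, m: True, k: False}
  {k: True, n: False, m: False}
  {n: True, k: True, m: False}
  {m: True, k: True, n: False}


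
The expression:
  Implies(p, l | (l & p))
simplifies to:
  l | ~p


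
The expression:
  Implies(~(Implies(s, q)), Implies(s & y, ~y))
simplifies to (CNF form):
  q | ~s | ~y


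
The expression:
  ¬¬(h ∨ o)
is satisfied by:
  {o: True, h: True}
  {o: True, h: False}
  {h: True, o: False}


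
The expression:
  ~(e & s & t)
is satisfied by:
  {s: False, e: False, t: False}
  {t: True, s: False, e: False}
  {e: True, s: False, t: False}
  {t: True, e: True, s: False}
  {s: True, t: False, e: False}
  {t: True, s: True, e: False}
  {e: True, s: True, t: False}


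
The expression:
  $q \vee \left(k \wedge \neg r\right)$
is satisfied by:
  {k: True, q: True, r: False}
  {q: True, r: False, k: False}
  {k: True, q: True, r: True}
  {q: True, r: True, k: False}
  {k: True, r: False, q: False}


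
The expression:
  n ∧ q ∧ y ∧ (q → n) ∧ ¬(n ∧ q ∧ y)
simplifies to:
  False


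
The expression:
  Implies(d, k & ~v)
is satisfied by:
  {k: True, d: False, v: False}
  {k: False, d: False, v: False}
  {v: True, k: True, d: False}
  {v: True, k: False, d: False}
  {d: True, k: True, v: False}


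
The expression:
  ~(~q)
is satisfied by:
  {q: True}


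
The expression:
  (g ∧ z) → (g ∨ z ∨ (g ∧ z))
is always true.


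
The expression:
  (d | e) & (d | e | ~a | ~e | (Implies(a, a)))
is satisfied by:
  {d: True, e: True}
  {d: True, e: False}
  {e: True, d: False}


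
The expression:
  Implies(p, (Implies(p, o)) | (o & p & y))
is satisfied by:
  {o: True, p: False}
  {p: False, o: False}
  {p: True, o: True}


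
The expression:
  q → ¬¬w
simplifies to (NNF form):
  w ∨ ¬q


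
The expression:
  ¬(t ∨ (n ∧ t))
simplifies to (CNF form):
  ¬t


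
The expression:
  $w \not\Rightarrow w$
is never true.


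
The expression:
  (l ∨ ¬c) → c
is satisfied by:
  {c: True}


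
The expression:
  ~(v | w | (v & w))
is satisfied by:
  {v: False, w: False}


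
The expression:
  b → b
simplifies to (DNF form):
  True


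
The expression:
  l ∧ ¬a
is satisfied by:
  {l: True, a: False}


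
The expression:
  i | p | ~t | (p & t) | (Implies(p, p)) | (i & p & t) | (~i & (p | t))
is always true.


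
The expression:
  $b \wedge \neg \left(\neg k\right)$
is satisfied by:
  {b: True, k: True}


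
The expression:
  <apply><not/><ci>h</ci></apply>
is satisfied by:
  {h: False}


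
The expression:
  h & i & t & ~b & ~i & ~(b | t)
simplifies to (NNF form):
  False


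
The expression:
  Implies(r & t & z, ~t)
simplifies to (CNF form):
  ~r | ~t | ~z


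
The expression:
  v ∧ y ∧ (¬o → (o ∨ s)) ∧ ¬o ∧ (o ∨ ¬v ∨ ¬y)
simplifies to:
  False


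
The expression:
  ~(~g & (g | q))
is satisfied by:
  {g: True, q: False}
  {q: False, g: False}
  {q: True, g: True}


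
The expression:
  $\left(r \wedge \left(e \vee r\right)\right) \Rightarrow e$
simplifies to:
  $e \vee \neg r$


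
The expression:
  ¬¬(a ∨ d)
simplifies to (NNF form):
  a ∨ d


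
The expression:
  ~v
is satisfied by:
  {v: False}


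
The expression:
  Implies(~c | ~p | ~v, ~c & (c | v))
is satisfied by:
  {p: True, v: True, c: False}
  {v: True, c: False, p: False}
  {p: True, c: True, v: True}


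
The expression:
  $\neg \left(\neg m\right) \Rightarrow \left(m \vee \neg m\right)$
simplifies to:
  $\text{True}$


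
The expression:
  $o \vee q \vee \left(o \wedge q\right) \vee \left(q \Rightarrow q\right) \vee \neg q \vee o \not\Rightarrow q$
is always true.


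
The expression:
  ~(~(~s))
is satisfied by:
  {s: False}


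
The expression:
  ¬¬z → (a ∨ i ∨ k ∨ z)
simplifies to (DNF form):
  True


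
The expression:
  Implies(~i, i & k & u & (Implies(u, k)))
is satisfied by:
  {i: True}


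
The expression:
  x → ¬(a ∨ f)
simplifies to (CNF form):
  (¬a ∨ ¬x) ∧ (¬f ∨ ¬x)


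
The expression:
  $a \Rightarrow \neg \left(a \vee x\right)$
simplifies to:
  $\neg a$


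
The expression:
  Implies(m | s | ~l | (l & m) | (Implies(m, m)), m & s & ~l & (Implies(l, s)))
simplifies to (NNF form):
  m & s & ~l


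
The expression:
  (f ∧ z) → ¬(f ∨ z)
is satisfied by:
  {z: False, f: False}
  {f: True, z: False}
  {z: True, f: False}


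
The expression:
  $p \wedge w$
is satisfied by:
  {p: True, w: True}


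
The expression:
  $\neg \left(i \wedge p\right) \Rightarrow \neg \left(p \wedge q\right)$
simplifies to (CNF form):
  $i \vee \neg p \vee \neg q$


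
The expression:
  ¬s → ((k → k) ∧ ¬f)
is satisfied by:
  {s: True, f: False}
  {f: False, s: False}
  {f: True, s: True}


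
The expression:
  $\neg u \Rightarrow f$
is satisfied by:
  {u: True, f: True}
  {u: True, f: False}
  {f: True, u: False}


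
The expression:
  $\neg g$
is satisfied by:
  {g: False}


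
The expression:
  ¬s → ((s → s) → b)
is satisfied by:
  {b: True, s: True}
  {b: True, s: False}
  {s: True, b: False}


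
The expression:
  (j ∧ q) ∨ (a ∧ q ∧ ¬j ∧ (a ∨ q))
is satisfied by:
  {a: True, j: True, q: True}
  {a: True, q: True, j: False}
  {j: True, q: True, a: False}
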